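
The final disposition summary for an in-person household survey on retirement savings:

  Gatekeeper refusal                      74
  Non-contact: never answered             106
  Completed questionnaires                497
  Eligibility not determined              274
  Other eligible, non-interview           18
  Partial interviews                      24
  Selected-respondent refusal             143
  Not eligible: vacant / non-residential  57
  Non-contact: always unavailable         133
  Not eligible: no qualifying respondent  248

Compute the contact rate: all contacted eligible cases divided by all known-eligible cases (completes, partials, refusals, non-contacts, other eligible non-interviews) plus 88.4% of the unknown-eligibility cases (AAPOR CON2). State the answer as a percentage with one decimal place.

Refusal or break-off = 74 + 143 = 217
Never reached = 106 + 133 = 239
Out of scope = 248 + 57 = 305
Numerator = 497 + 24 + 217 + 18 = 756
Eligible (known) = 497 + 24 + 217 + 239 + 18 = 995
e × U = 0.8840 × 274 = 242.22
Denom = 995 + 242.22 = 1237.22
CON2 = 756 / 1237.22 = 0.6110

61.1%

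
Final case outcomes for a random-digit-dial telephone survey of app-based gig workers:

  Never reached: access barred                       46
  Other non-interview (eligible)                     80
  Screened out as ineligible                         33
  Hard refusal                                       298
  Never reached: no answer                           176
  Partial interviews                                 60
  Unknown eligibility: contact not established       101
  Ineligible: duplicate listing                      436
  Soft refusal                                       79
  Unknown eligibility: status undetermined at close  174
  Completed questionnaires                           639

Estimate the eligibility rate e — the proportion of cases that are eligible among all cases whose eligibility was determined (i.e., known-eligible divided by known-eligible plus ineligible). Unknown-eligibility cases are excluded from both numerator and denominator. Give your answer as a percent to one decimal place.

Refused = 298 + 79 = 377
No answer / not reached = 176 + 46 = 222
Undetermined eligibility = 101 + 174 = 275
Out of scope = 33 + 436 = 469
Known eligible → 639 + 60 + 377 + 222 + 80 = 1378
e = 1378 / (1378 + 469) = 1378 / 1847 = 0.7461

74.6%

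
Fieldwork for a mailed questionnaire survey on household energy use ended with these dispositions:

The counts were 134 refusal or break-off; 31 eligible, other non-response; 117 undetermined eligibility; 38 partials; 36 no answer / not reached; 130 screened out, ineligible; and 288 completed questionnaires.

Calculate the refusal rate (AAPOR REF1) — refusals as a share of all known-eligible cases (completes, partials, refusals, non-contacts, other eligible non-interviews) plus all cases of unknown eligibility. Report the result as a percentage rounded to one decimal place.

20.8%

Numerator → 134
Denominator → 288 + 38 + 134 + 36 + 31 + 117 = 644
REF1 = 134 / 644 = 0.2081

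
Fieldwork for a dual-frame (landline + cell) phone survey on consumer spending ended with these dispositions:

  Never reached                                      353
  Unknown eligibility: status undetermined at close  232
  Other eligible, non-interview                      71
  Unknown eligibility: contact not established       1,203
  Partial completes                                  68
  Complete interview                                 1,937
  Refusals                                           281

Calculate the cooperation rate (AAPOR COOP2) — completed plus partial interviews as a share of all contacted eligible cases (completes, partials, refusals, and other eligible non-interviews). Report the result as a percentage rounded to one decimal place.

85.1%

Unknown eligibility = 1203 + 232 = 1435
Num → 1937 + 68 = 2005
Denominator → 1937 + 68 + 281 + 71 = 2357
COOP2 = 2005 / 2357 = 0.8507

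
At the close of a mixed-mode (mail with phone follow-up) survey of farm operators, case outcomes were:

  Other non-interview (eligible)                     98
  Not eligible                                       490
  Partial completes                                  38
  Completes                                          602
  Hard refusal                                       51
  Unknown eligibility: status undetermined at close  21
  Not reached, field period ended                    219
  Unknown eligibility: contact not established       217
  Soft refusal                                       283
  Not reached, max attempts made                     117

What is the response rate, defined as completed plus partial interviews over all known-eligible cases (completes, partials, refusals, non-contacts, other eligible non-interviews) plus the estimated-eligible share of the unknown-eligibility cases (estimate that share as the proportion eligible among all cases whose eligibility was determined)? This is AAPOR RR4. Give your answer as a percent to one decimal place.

Refused = 51 + 283 = 334
No answer / not reached = 219 + 117 = 336
Unknown eligibility = 217 + 21 = 238
Numerator: 602 + 38 = 640
Known eligible: 602 + 38 + 334 + 336 + 98 = 1408
e = 1408 / (1408 + 490) = 1408 / 1898 = 0.7418
e × U: 0.7418 × 238 = 176.55
Denominator: 1408 + 176.55 = 1584.55
RR4 = 640 / 1584.55 = 0.4039

40.4%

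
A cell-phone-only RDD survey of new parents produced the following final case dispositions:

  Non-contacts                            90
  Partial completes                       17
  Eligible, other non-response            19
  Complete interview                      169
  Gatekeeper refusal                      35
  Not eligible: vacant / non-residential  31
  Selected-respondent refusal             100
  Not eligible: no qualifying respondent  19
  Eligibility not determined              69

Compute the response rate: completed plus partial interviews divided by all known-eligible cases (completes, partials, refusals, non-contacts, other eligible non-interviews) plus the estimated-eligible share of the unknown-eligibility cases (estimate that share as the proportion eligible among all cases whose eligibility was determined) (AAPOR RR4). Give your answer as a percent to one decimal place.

Declined to participate = 35 + 100 = 135
Ineligible = 19 + 31 = 50
Numerator: 169 + 17 = 186
Eligible (known): 169 + 17 + 135 + 90 + 19 = 430
e = 430 / (430 + 50) = 430 / 480 = 0.8958
Eligible share of unknowns: 0.8958 × 69 = 61.81
Denominator: 430 + 61.81 = 491.81
RR4 = 186 / 491.81 = 0.3782

37.8%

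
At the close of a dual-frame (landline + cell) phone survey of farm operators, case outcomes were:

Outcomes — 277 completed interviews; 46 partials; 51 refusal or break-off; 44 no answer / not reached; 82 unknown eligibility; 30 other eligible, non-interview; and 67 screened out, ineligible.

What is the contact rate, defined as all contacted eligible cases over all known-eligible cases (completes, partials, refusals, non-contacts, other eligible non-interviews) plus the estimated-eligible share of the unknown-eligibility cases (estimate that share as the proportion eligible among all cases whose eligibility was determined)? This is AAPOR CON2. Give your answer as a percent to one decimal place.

77.8%

Numerator = 277 + 46 + 51 + 30 = 404
Determined eligible = 277 + 46 + 51 + 44 + 30 = 448
e = 448 / (448 + 67) = 448 / 515 = 0.8699
e × U = 0.8699 × 82 = 71.33
Base = 448 + 71.33 = 519.33
CON2 = 404 / 519.33 = 0.7779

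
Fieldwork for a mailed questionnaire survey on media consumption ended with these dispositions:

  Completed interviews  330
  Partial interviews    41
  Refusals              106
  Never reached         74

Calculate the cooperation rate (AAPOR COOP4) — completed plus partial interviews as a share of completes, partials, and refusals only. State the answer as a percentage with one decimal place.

Numerator = 330 + 41 = 371
Denominator = 330 + 41 + 106 = 477
COOP4 = 371 / 477 = 0.7778

77.8%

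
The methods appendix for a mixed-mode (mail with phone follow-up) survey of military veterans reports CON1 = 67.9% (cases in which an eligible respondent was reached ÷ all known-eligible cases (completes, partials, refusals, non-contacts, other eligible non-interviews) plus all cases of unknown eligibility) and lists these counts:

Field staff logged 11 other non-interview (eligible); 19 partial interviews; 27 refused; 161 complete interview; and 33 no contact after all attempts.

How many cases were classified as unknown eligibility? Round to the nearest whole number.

Top: 161 + 19 + 27 + 11 = 218
CON1 = 218 / D = 0.679
D = 218 / 0.679 = 321.1
Other denominator terms total 251
unknown eligibility = 321.1 − 251 ≈ 70

70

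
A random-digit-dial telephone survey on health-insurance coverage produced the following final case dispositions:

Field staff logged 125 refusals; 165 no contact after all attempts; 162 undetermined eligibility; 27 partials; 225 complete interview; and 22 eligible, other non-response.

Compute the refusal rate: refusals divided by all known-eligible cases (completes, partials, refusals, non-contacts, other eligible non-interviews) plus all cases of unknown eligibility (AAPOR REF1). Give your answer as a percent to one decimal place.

Num → 125
Denom → 225 + 27 + 125 + 165 + 22 + 162 = 726
REF1 = 125 / 726 = 0.1722

17.2%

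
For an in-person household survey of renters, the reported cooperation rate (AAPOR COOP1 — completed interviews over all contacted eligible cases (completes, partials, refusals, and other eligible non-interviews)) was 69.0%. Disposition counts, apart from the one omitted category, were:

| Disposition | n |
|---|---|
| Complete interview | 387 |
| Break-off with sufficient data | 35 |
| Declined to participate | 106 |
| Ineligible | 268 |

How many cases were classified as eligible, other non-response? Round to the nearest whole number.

COOP1 = 387 / D = 0.690
D = 387 / 0.690 = 560.9
Remaining denominator categories sum to 528
eligible, other non-response = 560.9 − 528 ≈ 33

33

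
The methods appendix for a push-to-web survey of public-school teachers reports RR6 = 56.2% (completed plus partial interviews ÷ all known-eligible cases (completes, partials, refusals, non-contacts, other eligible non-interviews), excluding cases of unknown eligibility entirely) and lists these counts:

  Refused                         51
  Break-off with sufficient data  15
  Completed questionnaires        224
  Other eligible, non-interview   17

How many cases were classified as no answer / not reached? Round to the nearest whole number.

Top = 224 + 15 = 239
RR6 = 239 / D = 0.562
D = 239 / 0.562 = 425.3
Remaining denominator categories sum to 307
no answer / not reached = 425.3 − 307 ≈ 118

118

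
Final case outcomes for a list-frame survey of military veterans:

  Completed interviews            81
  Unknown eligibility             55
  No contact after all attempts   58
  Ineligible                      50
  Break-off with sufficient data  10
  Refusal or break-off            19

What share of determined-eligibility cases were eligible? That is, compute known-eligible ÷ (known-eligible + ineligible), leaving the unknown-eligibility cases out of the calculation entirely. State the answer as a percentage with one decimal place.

Known eligible = 81 + 10 + 19 + 58 = 168
e = 168 / (168 + 50) = 168 / 218 = 0.7706

77.1%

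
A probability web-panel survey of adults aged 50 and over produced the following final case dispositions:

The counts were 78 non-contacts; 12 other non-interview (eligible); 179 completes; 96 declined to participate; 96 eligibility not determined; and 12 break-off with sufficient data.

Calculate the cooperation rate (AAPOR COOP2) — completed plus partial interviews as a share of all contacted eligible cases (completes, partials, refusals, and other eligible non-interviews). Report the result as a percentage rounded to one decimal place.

63.9%

Numerator: 179 + 12 = 191
Base: 179 + 12 + 96 + 12 = 299
COOP2 = 191 / 299 = 0.6388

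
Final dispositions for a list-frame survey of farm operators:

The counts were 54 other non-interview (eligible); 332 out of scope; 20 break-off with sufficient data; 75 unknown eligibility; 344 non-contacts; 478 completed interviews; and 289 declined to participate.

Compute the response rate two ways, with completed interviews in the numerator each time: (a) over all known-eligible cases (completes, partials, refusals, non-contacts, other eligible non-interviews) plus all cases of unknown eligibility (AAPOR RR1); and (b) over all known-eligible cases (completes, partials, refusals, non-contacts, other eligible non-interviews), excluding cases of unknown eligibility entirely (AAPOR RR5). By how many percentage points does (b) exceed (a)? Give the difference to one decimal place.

Numerator: 478
Denominator: 478 + 20 + 289 + 344 + 54 + 75 = 1260
RR1 = 478 / 1260 = 0.3794
Denominator: 478 + 20 + 289 + 344 + 54 = 1185
RR5 = 478 / 1185 = 0.4034
Difference = 40.34 − 37.94 = 2.40 percentage points

2.4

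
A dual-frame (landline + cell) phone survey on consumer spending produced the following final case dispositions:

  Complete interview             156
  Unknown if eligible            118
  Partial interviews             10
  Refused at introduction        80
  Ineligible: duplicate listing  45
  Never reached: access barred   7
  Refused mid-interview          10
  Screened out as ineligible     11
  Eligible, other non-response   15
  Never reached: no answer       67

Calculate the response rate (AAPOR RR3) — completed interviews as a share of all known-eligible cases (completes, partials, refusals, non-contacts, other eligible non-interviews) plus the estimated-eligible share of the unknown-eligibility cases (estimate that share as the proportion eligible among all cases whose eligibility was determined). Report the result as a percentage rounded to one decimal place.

34.9%

Refusals = 80 + 10 = 90
No contact after all attempts = 67 + 7 = 74
Not eligible = 11 + 45 = 56
Numerator: 156
Known eligible: 156 + 10 + 90 + 74 + 15 = 345
e = 345 / (345 + 56) = 345 / 401 = 0.8603
Estimated eligible among unknowns: 0.8603 × 118 = 101.52
Denom: 345 + 101.52 = 446.52
RR3 = 156 / 446.52 = 0.3494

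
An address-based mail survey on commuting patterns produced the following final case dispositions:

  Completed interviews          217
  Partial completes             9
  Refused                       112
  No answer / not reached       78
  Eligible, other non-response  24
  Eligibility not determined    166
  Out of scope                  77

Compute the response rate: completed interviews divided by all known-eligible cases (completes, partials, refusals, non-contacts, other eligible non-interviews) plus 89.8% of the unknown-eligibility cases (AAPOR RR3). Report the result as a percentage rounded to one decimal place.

Top = 217
Determined eligible = 217 + 9 + 112 + 78 + 24 = 440
Estimated eligible among unknowns = 0.8980 × 166 = 149.07
Base = 440 + 149.07 = 589.07
RR3 = 217 / 589.07 = 0.3684

36.8%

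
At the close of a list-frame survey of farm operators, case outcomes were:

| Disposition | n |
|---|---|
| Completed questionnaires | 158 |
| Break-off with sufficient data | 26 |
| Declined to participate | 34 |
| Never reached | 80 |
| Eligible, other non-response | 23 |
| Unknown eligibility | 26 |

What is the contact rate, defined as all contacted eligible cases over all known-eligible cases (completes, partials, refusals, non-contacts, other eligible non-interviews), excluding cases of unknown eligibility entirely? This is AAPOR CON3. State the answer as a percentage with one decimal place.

Top → 158 + 26 + 34 + 23 = 241
Denominator → 158 + 26 + 34 + 80 + 23 = 321
CON3 = 241 / 321 = 0.7508

75.1%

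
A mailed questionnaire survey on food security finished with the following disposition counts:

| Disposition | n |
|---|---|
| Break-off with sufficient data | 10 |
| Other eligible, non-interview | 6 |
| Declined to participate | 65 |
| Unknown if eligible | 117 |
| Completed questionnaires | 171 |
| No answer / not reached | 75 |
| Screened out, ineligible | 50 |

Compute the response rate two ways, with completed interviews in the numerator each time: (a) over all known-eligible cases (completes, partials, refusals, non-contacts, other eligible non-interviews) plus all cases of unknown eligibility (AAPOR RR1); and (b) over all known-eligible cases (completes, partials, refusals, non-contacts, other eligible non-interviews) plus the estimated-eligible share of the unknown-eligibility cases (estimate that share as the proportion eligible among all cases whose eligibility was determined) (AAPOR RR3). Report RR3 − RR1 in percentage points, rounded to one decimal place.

1.4

Numerator → 171
Denom → 171 + 10 + 65 + 75 + 6 + 117 = 444
RR1 = 171 / 444 = 0.3851
Determined eligible → 171 + 10 + 65 + 75 + 6 = 327
e = 327 / (327 + 50) = 327 / 377 = 0.8674
Estimated eligible among unknowns → 0.8674 × 117 = 101.49
Denom → 327 + 101.49 = 428.49
RR3 = 171 / 428.49 = 0.3991
Difference = 39.91 − 38.51 = 1.40 percentage points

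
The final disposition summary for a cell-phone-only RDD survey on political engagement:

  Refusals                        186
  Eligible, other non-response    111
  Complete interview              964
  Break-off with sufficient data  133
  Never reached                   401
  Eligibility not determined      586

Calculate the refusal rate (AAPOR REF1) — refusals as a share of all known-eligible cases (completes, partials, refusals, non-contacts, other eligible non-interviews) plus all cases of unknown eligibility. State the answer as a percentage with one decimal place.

Top → 186
Denom → 964 + 133 + 186 + 401 + 111 + 586 = 2381
REF1 = 186 / 2381 = 0.0781

7.8%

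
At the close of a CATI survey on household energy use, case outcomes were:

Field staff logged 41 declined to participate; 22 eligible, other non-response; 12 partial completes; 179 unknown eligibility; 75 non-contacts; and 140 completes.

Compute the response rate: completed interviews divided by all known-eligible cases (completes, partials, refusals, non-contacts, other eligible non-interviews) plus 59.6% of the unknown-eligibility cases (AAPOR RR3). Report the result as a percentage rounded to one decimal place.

Numerator → 140
Known eligible → 140 + 12 + 41 + 75 + 22 = 290
Estimated eligible among unknowns → 0.5960 × 179 = 106.68
Denom → 290 + 106.68 = 396.68
RR3 = 140 / 396.68 = 0.3529

35.3%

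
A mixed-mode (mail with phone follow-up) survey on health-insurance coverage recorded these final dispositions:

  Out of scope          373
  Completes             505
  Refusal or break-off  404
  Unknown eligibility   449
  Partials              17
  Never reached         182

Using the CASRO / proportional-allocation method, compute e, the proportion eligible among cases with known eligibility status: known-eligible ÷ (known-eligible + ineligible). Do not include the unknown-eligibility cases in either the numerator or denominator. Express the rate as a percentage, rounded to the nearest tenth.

74.8%

Determined eligible → 505 + 17 + 404 + 182 = 1108
e = 1108 / (1108 + 373) = 1108 / 1481 = 0.7481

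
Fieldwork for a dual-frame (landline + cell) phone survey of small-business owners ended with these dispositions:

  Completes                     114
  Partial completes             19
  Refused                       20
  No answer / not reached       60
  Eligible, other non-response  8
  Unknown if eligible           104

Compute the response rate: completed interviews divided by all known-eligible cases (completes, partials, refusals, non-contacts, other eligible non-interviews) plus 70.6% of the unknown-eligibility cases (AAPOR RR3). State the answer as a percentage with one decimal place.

38.7%

Numerator: 114
Determined eligible: 114 + 19 + 20 + 60 + 8 = 221
e × U: 0.7060 × 104 = 73.42
Denominator: 221 + 73.42 = 294.42
RR3 = 114 / 294.42 = 0.3872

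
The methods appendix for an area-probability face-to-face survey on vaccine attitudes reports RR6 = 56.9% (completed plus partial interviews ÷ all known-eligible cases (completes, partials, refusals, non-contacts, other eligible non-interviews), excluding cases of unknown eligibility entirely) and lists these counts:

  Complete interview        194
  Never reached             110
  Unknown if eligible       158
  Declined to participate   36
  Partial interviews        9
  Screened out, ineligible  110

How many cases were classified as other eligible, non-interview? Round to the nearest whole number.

8

Numerator = 194 + 9 = 203
RR6 = 203 / D = 0.569
D = 203 / 0.569 = 356.8
Remaining denominator categories sum to 349
other eligible, non-interview = 356.8 − 349 ≈ 8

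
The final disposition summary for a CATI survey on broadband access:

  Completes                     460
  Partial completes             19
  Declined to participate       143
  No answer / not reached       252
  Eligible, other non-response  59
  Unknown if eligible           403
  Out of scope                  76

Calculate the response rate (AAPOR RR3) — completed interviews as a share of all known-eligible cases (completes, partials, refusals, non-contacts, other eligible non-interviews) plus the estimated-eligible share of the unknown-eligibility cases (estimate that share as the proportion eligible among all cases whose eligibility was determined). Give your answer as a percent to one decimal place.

Numerator: 460
Determined eligible: 460 + 19 + 143 + 252 + 59 = 933
e = 933 / (933 + 76) = 933 / 1009 = 0.9247
Eligible share of unknowns: 0.9247 × 403 = 372.65
Denom: 933 + 372.65 = 1305.65
RR3 = 460 / 1305.65 = 0.3523

35.2%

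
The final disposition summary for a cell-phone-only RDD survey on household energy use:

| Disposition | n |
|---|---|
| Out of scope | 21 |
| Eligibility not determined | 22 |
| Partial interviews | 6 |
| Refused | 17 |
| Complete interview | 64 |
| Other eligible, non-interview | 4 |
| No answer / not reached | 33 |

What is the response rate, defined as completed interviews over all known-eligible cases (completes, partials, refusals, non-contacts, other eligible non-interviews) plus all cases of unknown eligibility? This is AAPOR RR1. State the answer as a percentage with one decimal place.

Numerator → 64
Base → 64 + 6 + 17 + 33 + 4 + 22 = 146
RR1 = 64 / 146 = 0.4384

43.8%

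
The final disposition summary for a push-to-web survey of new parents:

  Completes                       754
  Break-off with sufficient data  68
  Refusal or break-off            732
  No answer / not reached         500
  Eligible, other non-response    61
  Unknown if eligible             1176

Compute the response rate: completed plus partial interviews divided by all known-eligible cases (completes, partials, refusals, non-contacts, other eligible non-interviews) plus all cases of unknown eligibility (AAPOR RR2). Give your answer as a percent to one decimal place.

25.0%

Top → 754 + 68 = 822
Denom → 754 + 68 + 732 + 500 + 61 + 1176 = 3291
RR2 = 822 / 3291 = 0.2498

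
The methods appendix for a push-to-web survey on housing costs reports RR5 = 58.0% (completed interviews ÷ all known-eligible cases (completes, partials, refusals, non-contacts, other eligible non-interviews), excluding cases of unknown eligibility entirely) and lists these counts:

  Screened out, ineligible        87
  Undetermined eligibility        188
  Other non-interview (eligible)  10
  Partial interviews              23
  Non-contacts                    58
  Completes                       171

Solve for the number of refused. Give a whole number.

33

RR5 = 171 / D = 0.580
D = 171 / 0.580 = 294.8
Remaining denominator categories sum to 262
refused = 294.8 − 262 ≈ 33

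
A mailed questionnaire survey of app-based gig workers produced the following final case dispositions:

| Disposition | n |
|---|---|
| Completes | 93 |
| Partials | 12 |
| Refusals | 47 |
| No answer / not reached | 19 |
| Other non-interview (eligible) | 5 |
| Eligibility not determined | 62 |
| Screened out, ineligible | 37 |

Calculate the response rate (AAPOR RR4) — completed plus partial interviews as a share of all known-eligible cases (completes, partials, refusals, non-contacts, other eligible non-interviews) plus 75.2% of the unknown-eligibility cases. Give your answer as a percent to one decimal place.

47.2%

Num: 93 + 12 = 105
Determined eligible: 93 + 12 + 47 + 19 + 5 = 176
Eligible share of unknowns: 0.7520 × 62 = 46.62
Base: 176 + 46.62 = 222.62
RR4 = 105 / 222.62 = 0.4717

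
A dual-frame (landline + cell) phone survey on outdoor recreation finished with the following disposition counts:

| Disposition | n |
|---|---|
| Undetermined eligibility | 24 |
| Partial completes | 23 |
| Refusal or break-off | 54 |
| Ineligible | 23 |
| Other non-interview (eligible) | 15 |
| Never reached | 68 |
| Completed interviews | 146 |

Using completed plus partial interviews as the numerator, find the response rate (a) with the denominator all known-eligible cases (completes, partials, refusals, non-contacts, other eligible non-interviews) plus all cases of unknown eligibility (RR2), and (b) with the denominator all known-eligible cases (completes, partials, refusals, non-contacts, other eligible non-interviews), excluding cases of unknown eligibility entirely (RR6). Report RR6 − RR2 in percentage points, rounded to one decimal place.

4.0

Top: 146 + 23 = 169
Denom: 146 + 23 + 54 + 68 + 15 + 24 = 330
RR2 = 169 / 330 = 0.5121
Denom: 146 + 23 + 54 + 68 + 15 = 306
RR6 = 169 / 306 = 0.5523
Difference = 55.23 − 51.21 = 4.02 percentage points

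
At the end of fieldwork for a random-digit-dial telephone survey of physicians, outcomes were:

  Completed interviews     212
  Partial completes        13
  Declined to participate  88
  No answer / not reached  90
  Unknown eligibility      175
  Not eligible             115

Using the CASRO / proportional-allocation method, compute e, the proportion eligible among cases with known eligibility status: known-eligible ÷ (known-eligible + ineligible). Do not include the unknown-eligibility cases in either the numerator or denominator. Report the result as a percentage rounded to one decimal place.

Known eligible: 212 + 13 + 88 + 90 = 403
e = 403 / (403 + 115) = 403 / 518 = 0.7780

77.8%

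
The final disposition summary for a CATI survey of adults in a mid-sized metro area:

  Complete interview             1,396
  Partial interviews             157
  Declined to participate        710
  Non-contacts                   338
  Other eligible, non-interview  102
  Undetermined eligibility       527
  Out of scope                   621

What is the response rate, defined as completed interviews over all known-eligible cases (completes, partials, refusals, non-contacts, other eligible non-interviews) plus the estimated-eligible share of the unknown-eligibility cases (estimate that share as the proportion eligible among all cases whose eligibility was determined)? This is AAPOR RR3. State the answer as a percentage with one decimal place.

Num → 1396
Determined eligible → 1396 + 157 + 710 + 338 + 102 = 2703
e = 2703 / (2703 + 621) = 2703 / 3324 = 0.8132
Estimated eligible among unknowns → 0.8132 × 527 = 428.56
Denom → 2703 + 428.56 = 3131.56
RR3 = 1396 / 3131.56 = 0.4458

44.6%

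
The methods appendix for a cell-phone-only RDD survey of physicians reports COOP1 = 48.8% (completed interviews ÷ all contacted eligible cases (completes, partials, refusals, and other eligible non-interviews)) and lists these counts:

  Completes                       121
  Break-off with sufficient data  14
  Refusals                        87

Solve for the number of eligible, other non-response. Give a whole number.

26

COOP1 = 121 / D = 0.488
D = 121 / 0.488 = 248.0
Remaining denominator categories sum to 222
eligible, other non-response = 248.0 − 222 ≈ 26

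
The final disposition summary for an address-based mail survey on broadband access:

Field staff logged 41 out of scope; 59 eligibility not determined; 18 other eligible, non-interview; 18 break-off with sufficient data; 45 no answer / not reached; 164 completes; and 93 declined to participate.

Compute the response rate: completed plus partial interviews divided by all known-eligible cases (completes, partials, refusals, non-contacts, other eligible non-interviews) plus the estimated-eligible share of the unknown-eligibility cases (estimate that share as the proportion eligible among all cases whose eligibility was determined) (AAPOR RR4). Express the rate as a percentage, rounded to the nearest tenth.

46.6%

Top: 164 + 18 = 182
Known eligible: 164 + 18 + 93 + 45 + 18 = 338
e = 338 / (338 + 41) = 338 / 379 = 0.8918
Estimated eligible among unknowns: 0.8918 × 59 = 52.62
Denominator: 338 + 52.62 = 390.62
RR4 = 182 / 390.62 = 0.4659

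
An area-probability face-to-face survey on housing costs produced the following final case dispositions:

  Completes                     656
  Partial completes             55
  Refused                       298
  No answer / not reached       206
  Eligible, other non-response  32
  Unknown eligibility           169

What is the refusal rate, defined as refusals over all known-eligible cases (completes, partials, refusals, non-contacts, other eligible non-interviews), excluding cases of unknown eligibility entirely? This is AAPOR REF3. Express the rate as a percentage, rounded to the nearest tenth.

Top = 298
Base = 656 + 55 + 298 + 206 + 32 = 1247
REF3 = 298 / 1247 = 0.2390

23.9%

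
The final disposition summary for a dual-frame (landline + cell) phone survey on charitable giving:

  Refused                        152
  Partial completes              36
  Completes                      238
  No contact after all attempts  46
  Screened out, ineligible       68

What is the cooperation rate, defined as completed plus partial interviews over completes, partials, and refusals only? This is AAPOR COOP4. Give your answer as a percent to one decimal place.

Num = 238 + 36 = 274
Denom = 238 + 36 + 152 = 426
COOP4 = 274 / 426 = 0.6432

64.3%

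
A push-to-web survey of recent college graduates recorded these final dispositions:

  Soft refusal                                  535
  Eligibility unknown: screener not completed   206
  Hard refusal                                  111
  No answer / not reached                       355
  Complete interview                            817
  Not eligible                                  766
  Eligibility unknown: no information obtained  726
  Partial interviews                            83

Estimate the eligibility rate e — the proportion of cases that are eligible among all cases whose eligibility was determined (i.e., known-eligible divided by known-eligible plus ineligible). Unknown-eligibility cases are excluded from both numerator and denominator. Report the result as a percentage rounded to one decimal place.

71.3%

Refused = 111 + 535 = 646
Undetermined eligibility = 206 + 726 = 932
Eligible (known) = 817 + 83 + 646 + 355 = 1901
e = 1901 / (1901 + 766) = 1901 / 2667 = 0.7128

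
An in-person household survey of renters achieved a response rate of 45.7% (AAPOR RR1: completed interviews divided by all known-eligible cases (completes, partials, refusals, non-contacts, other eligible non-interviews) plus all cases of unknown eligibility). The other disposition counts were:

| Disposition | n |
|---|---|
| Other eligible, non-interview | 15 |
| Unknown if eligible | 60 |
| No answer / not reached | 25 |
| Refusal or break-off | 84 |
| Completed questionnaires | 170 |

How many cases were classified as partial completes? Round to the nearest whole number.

18

RR1 = 170 / D = 0.457
D = 170 / 0.457 = 372.0
Remaining denominator categories sum to 354
partial completes = 372.0 − 354 ≈ 18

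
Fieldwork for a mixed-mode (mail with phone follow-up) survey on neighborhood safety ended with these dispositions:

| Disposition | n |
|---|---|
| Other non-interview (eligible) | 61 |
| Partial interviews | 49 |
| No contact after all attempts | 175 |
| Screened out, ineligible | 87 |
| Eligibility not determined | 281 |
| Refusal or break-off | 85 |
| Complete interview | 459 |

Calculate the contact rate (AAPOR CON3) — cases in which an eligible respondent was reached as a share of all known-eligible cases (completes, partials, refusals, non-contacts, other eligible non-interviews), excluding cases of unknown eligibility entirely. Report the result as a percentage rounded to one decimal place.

78.9%

Numerator → 459 + 49 + 85 + 61 = 654
Denom → 459 + 49 + 85 + 175 + 61 = 829
CON3 = 654 / 829 = 0.7889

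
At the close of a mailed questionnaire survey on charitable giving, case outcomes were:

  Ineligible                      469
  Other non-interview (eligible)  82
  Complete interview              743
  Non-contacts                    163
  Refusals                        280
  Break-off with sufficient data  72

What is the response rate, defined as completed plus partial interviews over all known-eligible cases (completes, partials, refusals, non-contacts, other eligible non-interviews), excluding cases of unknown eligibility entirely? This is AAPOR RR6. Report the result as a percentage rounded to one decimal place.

Numerator = 743 + 72 = 815
Denom = 743 + 72 + 280 + 163 + 82 = 1340
RR6 = 815 / 1340 = 0.6082

60.8%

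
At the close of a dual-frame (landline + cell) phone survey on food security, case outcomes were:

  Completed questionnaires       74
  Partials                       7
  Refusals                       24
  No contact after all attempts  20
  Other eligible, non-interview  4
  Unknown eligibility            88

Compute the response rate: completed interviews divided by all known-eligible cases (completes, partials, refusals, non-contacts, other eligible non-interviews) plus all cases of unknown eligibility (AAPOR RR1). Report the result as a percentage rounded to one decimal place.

Num = 74
Base = 74 + 7 + 24 + 20 + 4 + 88 = 217
RR1 = 74 / 217 = 0.3410

34.1%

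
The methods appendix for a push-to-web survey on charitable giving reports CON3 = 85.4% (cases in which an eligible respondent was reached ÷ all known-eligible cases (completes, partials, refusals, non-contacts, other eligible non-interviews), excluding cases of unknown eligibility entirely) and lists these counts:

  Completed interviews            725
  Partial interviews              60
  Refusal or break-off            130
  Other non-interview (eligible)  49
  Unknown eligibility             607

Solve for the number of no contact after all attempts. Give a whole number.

165

Top: 725 + 60 + 130 + 49 = 964
CON3 = 964 / D = 0.854
D = 964 / 0.854 = 1128.8
Rest of base = 964
no contact after all attempts = 1128.8 − 964 ≈ 165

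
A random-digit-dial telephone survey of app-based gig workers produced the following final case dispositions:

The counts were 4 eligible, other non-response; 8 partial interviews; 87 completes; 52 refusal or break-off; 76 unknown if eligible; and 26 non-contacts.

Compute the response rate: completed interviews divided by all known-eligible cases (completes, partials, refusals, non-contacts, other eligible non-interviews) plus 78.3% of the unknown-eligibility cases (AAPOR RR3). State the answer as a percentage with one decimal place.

36.8%

Top → 87
Eligible (known) → 87 + 8 + 52 + 26 + 4 = 177
Estimated eligible among unknowns → 0.7830 × 76 = 59.51
Denom → 177 + 59.51 = 236.51
RR3 = 87 / 236.51 = 0.3678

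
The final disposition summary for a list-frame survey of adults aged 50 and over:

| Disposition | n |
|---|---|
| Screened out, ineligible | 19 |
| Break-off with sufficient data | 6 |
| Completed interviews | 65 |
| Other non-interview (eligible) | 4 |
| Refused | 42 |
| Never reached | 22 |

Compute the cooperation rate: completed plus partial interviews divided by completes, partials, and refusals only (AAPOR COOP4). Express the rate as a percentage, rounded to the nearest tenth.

62.8%

Numerator → 65 + 6 = 71
Base → 65 + 6 + 42 = 113
COOP4 = 71 / 113 = 0.6283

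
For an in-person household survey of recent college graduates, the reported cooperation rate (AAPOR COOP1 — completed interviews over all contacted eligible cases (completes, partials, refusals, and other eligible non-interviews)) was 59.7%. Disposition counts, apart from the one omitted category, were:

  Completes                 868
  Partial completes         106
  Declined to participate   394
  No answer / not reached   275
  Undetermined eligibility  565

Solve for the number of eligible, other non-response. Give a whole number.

COOP1 = 868 / D = 0.597
D = 868 / 0.597 = 1453.9
Remaining denominator categories sum to 1368
eligible, other non-response = 1453.9 − 1368 ≈ 86

86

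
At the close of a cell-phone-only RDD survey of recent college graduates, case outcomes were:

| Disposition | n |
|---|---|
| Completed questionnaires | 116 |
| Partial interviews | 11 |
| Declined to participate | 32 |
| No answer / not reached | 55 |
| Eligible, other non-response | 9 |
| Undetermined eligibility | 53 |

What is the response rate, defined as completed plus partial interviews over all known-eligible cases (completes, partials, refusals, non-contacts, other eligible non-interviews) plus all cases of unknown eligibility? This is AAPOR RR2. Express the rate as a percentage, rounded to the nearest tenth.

46.0%

Num → 116 + 11 = 127
Base → 116 + 11 + 32 + 55 + 9 + 53 = 276
RR2 = 127 / 276 = 0.4601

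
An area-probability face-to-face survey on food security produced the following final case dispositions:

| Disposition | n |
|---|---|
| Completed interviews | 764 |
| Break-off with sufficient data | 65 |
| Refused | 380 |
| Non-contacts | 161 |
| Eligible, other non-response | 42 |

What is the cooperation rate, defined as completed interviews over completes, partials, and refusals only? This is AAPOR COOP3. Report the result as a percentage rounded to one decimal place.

Numerator = 764
Base = 764 + 65 + 380 = 1209
COOP3 = 764 / 1209 = 0.6319

63.2%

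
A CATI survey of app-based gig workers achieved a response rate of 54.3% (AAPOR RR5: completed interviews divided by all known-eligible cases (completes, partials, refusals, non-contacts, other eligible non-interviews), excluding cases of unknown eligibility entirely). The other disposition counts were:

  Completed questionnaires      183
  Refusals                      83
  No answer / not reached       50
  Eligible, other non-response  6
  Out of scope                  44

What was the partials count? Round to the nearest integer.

RR5 = 183 / D = 0.543
D = 183 / 0.543 = 337.0
Remaining denominator categories sum to 322
partials = 337.0 − 322 ≈ 15

15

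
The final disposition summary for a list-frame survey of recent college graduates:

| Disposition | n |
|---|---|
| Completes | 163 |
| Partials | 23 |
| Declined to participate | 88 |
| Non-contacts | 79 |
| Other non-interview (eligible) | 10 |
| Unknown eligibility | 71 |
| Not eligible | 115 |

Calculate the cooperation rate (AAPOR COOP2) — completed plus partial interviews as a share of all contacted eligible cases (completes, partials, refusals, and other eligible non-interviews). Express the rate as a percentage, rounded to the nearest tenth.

65.5%

Top = 163 + 23 = 186
Denom = 163 + 23 + 88 + 10 = 284
COOP2 = 186 / 284 = 0.6549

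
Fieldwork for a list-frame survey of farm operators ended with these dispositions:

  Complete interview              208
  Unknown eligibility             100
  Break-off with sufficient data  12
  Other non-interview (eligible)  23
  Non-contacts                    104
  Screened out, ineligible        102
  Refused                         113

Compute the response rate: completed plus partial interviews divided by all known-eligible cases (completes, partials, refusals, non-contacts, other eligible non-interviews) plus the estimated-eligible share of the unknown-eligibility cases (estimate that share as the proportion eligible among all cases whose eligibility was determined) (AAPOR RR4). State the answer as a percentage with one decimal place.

Numerator: 208 + 12 = 220
Eligible (known): 208 + 12 + 113 + 104 + 23 = 460
e = 460 / (460 + 102) = 460 / 562 = 0.8185
e × U: 0.8185 × 100 = 81.85
Denominator: 460 + 81.85 = 541.85
RR4 = 220 / 541.85 = 0.4060

40.6%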